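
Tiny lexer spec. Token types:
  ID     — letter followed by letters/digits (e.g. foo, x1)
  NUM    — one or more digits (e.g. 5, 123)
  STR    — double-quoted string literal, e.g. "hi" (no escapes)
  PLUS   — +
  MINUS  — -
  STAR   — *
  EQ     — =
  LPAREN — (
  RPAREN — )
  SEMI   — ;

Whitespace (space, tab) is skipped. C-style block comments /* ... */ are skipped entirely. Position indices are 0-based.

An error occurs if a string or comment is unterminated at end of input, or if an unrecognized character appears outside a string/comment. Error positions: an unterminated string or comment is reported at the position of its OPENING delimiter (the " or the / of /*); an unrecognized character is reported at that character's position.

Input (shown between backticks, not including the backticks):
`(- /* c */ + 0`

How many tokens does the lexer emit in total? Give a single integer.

pos=0: emit LPAREN '('
pos=1: emit MINUS '-'
pos=3: enter COMMENT mode (saw '/*')
exit COMMENT mode (now at pos=10)
pos=11: emit PLUS '+'
pos=13: emit NUM '0' (now at pos=14)
DONE. 4 tokens: [LPAREN, MINUS, PLUS, NUM]

Answer: 4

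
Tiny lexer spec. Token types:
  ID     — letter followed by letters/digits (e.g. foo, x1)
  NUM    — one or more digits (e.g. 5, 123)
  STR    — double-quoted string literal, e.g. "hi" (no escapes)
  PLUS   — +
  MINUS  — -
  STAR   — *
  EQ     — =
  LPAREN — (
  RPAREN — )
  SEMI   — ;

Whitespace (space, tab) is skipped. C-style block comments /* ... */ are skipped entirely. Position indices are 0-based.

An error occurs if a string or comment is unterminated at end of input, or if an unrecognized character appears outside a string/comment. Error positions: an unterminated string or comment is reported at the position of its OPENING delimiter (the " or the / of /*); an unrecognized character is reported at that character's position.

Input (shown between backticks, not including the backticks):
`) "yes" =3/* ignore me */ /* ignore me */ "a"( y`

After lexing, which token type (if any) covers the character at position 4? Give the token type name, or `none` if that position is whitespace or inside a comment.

Answer: STR

Derivation:
pos=0: emit RPAREN ')'
pos=2: enter STRING mode
pos=2: emit STR "yes" (now at pos=7)
pos=8: emit EQ '='
pos=9: emit NUM '3' (now at pos=10)
pos=10: enter COMMENT mode (saw '/*')
exit COMMENT mode (now at pos=25)
pos=26: enter COMMENT mode (saw '/*')
exit COMMENT mode (now at pos=41)
pos=42: enter STRING mode
pos=42: emit STR "a" (now at pos=45)
pos=45: emit LPAREN '('
pos=47: emit ID 'y' (now at pos=48)
DONE. 7 tokens: [RPAREN, STR, EQ, NUM, STR, LPAREN, ID]
Position 4: char is 'e' -> STR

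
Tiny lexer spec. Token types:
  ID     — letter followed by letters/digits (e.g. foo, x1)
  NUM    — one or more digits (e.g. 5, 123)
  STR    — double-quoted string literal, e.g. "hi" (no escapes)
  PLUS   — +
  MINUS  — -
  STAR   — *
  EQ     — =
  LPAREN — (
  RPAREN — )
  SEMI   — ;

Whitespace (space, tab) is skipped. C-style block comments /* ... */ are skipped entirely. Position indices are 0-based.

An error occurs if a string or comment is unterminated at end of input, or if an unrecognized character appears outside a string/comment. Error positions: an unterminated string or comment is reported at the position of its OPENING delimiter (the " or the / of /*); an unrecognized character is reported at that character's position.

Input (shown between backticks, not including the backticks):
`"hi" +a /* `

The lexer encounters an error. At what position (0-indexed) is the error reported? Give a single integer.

pos=0: enter STRING mode
pos=0: emit STR "hi" (now at pos=4)
pos=5: emit PLUS '+'
pos=6: emit ID 'a' (now at pos=7)
pos=8: enter COMMENT mode (saw '/*')
pos=8: ERROR — unterminated comment (reached EOF)

Answer: 8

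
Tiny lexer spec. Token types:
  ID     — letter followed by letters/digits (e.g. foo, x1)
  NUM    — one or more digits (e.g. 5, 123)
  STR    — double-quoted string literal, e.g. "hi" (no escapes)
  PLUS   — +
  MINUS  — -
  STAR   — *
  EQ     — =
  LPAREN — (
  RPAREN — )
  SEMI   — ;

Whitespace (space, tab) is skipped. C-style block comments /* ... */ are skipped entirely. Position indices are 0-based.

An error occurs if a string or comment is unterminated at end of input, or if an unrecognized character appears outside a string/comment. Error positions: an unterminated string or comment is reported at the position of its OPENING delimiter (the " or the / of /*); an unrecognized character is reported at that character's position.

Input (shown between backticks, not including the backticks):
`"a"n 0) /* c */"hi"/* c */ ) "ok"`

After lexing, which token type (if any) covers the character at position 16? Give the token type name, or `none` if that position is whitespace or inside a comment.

Answer: STR

Derivation:
pos=0: enter STRING mode
pos=0: emit STR "a" (now at pos=3)
pos=3: emit ID 'n' (now at pos=4)
pos=5: emit NUM '0' (now at pos=6)
pos=6: emit RPAREN ')'
pos=8: enter COMMENT mode (saw '/*')
exit COMMENT mode (now at pos=15)
pos=15: enter STRING mode
pos=15: emit STR "hi" (now at pos=19)
pos=19: enter COMMENT mode (saw '/*')
exit COMMENT mode (now at pos=26)
pos=27: emit RPAREN ')'
pos=29: enter STRING mode
pos=29: emit STR "ok" (now at pos=33)
DONE. 7 tokens: [STR, ID, NUM, RPAREN, STR, RPAREN, STR]
Position 16: char is 'h' -> STR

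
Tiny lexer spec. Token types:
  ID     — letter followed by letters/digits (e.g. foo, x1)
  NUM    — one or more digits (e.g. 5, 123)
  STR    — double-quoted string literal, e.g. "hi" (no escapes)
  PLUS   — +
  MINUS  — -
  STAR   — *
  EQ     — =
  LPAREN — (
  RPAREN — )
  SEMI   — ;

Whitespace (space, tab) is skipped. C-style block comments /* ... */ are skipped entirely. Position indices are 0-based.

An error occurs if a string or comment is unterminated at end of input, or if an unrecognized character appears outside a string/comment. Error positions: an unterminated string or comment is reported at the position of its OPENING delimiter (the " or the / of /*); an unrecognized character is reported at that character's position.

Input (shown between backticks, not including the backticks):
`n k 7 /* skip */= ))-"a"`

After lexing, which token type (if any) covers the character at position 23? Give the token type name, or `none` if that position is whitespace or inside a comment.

pos=0: emit ID 'n' (now at pos=1)
pos=2: emit ID 'k' (now at pos=3)
pos=4: emit NUM '7' (now at pos=5)
pos=6: enter COMMENT mode (saw '/*')
exit COMMENT mode (now at pos=16)
pos=16: emit EQ '='
pos=18: emit RPAREN ')'
pos=19: emit RPAREN ')'
pos=20: emit MINUS '-'
pos=21: enter STRING mode
pos=21: emit STR "a" (now at pos=24)
DONE. 8 tokens: [ID, ID, NUM, EQ, RPAREN, RPAREN, MINUS, STR]
Position 23: char is '"' -> STR

Answer: STR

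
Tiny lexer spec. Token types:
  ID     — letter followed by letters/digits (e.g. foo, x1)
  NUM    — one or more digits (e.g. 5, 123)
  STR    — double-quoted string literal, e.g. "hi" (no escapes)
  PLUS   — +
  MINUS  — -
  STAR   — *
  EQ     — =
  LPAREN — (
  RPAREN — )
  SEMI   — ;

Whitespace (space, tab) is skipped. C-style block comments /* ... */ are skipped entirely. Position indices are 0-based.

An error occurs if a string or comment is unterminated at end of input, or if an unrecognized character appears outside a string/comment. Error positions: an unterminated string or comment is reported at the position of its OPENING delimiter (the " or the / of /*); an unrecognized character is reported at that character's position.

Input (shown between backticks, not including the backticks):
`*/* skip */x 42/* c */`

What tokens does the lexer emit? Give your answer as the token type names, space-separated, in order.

Answer: STAR ID NUM

Derivation:
pos=0: emit STAR '*'
pos=1: enter COMMENT mode (saw '/*')
exit COMMENT mode (now at pos=11)
pos=11: emit ID 'x' (now at pos=12)
pos=13: emit NUM '42' (now at pos=15)
pos=15: enter COMMENT mode (saw '/*')
exit COMMENT mode (now at pos=22)
DONE. 3 tokens: [STAR, ID, NUM]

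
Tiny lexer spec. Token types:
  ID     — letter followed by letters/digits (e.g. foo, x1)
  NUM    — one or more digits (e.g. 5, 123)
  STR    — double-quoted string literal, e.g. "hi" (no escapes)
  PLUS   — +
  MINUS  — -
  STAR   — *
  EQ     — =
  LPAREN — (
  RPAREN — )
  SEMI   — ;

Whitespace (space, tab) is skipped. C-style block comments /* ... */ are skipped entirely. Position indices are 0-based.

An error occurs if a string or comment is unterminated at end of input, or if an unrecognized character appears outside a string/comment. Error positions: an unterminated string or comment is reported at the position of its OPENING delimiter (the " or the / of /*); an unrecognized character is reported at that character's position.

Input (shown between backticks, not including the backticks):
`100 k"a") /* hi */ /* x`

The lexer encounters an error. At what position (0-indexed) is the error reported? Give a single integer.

Answer: 19

Derivation:
pos=0: emit NUM '100' (now at pos=3)
pos=4: emit ID 'k' (now at pos=5)
pos=5: enter STRING mode
pos=5: emit STR "a" (now at pos=8)
pos=8: emit RPAREN ')'
pos=10: enter COMMENT mode (saw '/*')
exit COMMENT mode (now at pos=18)
pos=19: enter COMMENT mode (saw '/*')
pos=19: ERROR — unterminated comment (reached EOF)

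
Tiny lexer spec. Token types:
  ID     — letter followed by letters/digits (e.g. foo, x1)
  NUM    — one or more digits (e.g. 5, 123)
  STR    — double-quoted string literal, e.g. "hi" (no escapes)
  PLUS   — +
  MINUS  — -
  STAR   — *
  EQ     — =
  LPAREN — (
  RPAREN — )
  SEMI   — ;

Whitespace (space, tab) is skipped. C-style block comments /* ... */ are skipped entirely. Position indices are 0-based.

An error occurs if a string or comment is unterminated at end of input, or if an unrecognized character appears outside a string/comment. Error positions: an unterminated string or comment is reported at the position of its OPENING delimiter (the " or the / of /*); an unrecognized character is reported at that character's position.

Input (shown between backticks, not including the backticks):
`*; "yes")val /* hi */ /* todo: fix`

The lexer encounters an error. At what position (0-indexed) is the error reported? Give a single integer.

Answer: 22

Derivation:
pos=0: emit STAR '*'
pos=1: emit SEMI ';'
pos=3: enter STRING mode
pos=3: emit STR "yes" (now at pos=8)
pos=8: emit RPAREN ')'
pos=9: emit ID 'val' (now at pos=12)
pos=13: enter COMMENT mode (saw '/*')
exit COMMENT mode (now at pos=21)
pos=22: enter COMMENT mode (saw '/*')
pos=22: ERROR — unterminated comment (reached EOF)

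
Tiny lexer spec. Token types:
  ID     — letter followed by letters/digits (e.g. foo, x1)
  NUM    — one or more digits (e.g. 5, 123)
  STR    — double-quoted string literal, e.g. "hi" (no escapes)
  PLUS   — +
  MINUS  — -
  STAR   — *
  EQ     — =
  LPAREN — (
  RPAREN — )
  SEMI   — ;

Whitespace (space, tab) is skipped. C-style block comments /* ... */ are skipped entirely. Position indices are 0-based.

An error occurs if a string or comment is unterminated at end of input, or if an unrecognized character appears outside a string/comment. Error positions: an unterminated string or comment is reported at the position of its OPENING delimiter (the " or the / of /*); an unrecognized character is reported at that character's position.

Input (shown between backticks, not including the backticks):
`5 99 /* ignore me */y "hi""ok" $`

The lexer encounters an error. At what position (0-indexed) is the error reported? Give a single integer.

pos=0: emit NUM '5' (now at pos=1)
pos=2: emit NUM '99' (now at pos=4)
pos=5: enter COMMENT mode (saw '/*')
exit COMMENT mode (now at pos=20)
pos=20: emit ID 'y' (now at pos=21)
pos=22: enter STRING mode
pos=22: emit STR "hi" (now at pos=26)
pos=26: enter STRING mode
pos=26: emit STR "ok" (now at pos=30)
pos=31: ERROR — unrecognized char '$'

Answer: 31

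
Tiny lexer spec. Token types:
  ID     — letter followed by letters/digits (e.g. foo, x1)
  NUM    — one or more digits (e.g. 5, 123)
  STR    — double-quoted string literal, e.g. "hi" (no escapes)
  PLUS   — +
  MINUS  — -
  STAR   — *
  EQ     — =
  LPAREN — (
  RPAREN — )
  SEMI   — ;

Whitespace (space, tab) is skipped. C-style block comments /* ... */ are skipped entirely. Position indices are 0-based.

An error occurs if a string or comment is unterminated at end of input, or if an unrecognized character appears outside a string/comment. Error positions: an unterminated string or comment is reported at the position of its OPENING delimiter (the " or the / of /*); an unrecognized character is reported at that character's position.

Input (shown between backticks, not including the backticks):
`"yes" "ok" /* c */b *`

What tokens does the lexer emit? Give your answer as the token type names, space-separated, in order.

pos=0: enter STRING mode
pos=0: emit STR "yes" (now at pos=5)
pos=6: enter STRING mode
pos=6: emit STR "ok" (now at pos=10)
pos=11: enter COMMENT mode (saw '/*')
exit COMMENT mode (now at pos=18)
pos=18: emit ID 'b' (now at pos=19)
pos=20: emit STAR '*'
DONE. 4 tokens: [STR, STR, ID, STAR]

Answer: STR STR ID STAR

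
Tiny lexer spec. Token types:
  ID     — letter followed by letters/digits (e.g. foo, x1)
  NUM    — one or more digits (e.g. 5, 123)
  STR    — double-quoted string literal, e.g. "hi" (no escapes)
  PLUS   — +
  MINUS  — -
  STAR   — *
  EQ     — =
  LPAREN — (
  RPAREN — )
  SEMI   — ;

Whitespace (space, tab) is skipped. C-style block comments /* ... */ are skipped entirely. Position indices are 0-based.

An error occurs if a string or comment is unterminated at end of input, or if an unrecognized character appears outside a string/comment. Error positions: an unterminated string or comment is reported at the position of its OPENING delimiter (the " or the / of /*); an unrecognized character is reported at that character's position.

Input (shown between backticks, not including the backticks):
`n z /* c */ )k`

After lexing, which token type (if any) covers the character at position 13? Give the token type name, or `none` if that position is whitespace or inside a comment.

pos=0: emit ID 'n' (now at pos=1)
pos=2: emit ID 'z' (now at pos=3)
pos=4: enter COMMENT mode (saw '/*')
exit COMMENT mode (now at pos=11)
pos=12: emit RPAREN ')'
pos=13: emit ID 'k' (now at pos=14)
DONE. 4 tokens: [ID, ID, RPAREN, ID]
Position 13: char is 'k' -> ID

Answer: ID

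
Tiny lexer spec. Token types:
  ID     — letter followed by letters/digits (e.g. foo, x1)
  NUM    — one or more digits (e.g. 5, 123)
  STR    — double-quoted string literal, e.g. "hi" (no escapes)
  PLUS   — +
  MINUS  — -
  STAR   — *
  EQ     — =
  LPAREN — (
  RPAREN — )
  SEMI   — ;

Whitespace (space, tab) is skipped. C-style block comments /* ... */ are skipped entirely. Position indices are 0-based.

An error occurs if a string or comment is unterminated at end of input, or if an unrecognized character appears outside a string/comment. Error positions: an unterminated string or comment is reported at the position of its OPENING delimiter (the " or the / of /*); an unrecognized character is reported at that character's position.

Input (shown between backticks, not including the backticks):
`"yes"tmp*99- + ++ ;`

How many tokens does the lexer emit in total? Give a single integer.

pos=0: enter STRING mode
pos=0: emit STR "yes" (now at pos=5)
pos=5: emit ID 'tmp' (now at pos=8)
pos=8: emit STAR '*'
pos=9: emit NUM '99' (now at pos=11)
pos=11: emit MINUS '-'
pos=13: emit PLUS '+'
pos=15: emit PLUS '+'
pos=16: emit PLUS '+'
pos=18: emit SEMI ';'
DONE. 9 tokens: [STR, ID, STAR, NUM, MINUS, PLUS, PLUS, PLUS, SEMI]

Answer: 9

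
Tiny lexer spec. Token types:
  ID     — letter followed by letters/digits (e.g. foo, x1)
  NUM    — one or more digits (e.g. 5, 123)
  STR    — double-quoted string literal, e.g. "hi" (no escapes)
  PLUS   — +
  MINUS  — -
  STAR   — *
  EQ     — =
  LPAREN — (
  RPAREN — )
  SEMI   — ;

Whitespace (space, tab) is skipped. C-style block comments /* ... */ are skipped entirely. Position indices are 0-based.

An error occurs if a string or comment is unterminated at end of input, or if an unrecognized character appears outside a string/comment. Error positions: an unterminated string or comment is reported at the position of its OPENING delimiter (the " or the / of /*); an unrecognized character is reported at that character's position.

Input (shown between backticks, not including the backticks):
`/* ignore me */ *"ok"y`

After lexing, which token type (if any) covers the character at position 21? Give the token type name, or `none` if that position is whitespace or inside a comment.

pos=0: enter COMMENT mode (saw '/*')
exit COMMENT mode (now at pos=15)
pos=16: emit STAR '*'
pos=17: enter STRING mode
pos=17: emit STR "ok" (now at pos=21)
pos=21: emit ID 'y' (now at pos=22)
DONE. 3 tokens: [STAR, STR, ID]
Position 21: char is 'y' -> ID

Answer: ID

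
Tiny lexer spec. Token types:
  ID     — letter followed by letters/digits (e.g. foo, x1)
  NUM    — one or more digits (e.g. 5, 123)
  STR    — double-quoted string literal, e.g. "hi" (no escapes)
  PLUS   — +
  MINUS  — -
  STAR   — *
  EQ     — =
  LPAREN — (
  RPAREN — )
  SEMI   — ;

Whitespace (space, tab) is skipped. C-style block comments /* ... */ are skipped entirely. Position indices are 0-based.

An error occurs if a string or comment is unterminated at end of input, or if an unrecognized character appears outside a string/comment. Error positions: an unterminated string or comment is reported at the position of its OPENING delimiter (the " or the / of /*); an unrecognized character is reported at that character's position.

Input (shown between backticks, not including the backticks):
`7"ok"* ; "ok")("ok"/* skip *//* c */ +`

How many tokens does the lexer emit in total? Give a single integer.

pos=0: emit NUM '7' (now at pos=1)
pos=1: enter STRING mode
pos=1: emit STR "ok" (now at pos=5)
pos=5: emit STAR '*'
pos=7: emit SEMI ';'
pos=9: enter STRING mode
pos=9: emit STR "ok" (now at pos=13)
pos=13: emit RPAREN ')'
pos=14: emit LPAREN '('
pos=15: enter STRING mode
pos=15: emit STR "ok" (now at pos=19)
pos=19: enter COMMENT mode (saw '/*')
exit COMMENT mode (now at pos=29)
pos=29: enter COMMENT mode (saw '/*')
exit COMMENT mode (now at pos=36)
pos=37: emit PLUS '+'
DONE. 9 tokens: [NUM, STR, STAR, SEMI, STR, RPAREN, LPAREN, STR, PLUS]

Answer: 9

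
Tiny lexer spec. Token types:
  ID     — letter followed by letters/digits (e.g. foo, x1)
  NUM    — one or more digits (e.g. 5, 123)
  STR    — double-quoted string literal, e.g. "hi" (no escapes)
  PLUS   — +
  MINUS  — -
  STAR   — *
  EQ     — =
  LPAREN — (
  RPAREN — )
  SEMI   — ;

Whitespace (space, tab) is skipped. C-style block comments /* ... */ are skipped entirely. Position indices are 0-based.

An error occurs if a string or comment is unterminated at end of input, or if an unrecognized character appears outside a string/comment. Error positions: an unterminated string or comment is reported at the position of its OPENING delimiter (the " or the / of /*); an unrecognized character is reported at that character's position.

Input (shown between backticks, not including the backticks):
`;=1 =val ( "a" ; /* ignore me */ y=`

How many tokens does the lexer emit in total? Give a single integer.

Answer: 10

Derivation:
pos=0: emit SEMI ';'
pos=1: emit EQ '='
pos=2: emit NUM '1' (now at pos=3)
pos=4: emit EQ '='
pos=5: emit ID 'val' (now at pos=8)
pos=9: emit LPAREN '('
pos=11: enter STRING mode
pos=11: emit STR "a" (now at pos=14)
pos=15: emit SEMI ';'
pos=17: enter COMMENT mode (saw '/*')
exit COMMENT mode (now at pos=32)
pos=33: emit ID 'y' (now at pos=34)
pos=34: emit EQ '='
DONE. 10 tokens: [SEMI, EQ, NUM, EQ, ID, LPAREN, STR, SEMI, ID, EQ]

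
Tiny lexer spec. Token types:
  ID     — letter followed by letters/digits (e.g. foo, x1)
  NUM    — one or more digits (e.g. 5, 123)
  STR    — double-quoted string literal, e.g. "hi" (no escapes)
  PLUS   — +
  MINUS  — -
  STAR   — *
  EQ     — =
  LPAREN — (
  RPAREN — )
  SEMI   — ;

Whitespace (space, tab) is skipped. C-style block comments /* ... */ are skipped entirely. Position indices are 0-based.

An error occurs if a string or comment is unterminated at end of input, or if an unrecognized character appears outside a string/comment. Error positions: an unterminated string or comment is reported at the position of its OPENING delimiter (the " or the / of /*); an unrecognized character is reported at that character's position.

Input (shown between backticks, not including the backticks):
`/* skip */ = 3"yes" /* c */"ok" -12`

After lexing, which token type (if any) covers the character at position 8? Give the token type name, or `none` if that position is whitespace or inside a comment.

Answer: none

Derivation:
pos=0: enter COMMENT mode (saw '/*')
exit COMMENT mode (now at pos=10)
pos=11: emit EQ '='
pos=13: emit NUM '3' (now at pos=14)
pos=14: enter STRING mode
pos=14: emit STR "yes" (now at pos=19)
pos=20: enter COMMENT mode (saw '/*')
exit COMMENT mode (now at pos=27)
pos=27: enter STRING mode
pos=27: emit STR "ok" (now at pos=31)
pos=32: emit MINUS '-'
pos=33: emit NUM '12' (now at pos=35)
DONE. 6 tokens: [EQ, NUM, STR, STR, MINUS, NUM]
Position 8: char is '*' -> none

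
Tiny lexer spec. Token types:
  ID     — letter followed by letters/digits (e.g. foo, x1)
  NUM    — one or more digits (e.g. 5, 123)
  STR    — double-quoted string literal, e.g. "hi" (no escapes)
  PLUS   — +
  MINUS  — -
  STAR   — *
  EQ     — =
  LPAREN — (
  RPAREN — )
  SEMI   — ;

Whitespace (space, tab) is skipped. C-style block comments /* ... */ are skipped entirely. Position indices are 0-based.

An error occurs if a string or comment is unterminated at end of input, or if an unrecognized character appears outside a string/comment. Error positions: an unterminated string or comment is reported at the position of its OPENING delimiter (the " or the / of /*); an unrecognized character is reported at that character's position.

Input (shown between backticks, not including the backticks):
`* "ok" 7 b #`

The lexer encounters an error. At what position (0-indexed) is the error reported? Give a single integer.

Answer: 11

Derivation:
pos=0: emit STAR '*'
pos=2: enter STRING mode
pos=2: emit STR "ok" (now at pos=6)
pos=7: emit NUM '7' (now at pos=8)
pos=9: emit ID 'b' (now at pos=10)
pos=11: ERROR — unrecognized char '#'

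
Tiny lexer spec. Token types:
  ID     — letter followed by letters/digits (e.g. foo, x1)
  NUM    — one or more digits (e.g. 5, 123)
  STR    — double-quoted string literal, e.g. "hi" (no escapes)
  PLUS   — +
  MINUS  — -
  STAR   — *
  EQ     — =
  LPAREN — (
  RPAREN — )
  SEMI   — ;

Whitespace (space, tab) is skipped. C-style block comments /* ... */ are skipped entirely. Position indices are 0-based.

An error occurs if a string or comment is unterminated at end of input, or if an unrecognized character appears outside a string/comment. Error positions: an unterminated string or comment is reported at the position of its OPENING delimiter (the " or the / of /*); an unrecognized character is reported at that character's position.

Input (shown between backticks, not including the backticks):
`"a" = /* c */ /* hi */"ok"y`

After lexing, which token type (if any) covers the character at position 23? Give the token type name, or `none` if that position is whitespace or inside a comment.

Answer: STR

Derivation:
pos=0: enter STRING mode
pos=0: emit STR "a" (now at pos=3)
pos=4: emit EQ '='
pos=6: enter COMMENT mode (saw '/*')
exit COMMENT mode (now at pos=13)
pos=14: enter COMMENT mode (saw '/*')
exit COMMENT mode (now at pos=22)
pos=22: enter STRING mode
pos=22: emit STR "ok" (now at pos=26)
pos=26: emit ID 'y' (now at pos=27)
DONE. 4 tokens: [STR, EQ, STR, ID]
Position 23: char is 'o' -> STR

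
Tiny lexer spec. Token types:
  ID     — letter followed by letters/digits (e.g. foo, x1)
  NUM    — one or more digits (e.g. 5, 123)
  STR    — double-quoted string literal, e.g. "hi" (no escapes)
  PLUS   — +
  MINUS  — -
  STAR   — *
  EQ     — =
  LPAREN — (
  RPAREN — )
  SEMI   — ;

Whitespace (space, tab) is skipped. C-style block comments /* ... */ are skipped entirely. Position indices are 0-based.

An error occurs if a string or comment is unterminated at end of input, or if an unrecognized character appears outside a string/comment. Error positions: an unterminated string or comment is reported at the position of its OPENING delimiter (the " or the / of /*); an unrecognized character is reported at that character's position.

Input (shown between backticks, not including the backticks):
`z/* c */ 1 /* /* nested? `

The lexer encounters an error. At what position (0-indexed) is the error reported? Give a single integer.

Answer: 11

Derivation:
pos=0: emit ID 'z' (now at pos=1)
pos=1: enter COMMENT mode (saw '/*')
exit COMMENT mode (now at pos=8)
pos=9: emit NUM '1' (now at pos=10)
pos=11: enter COMMENT mode (saw '/*')
pos=11: ERROR — unterminated comment (reached EOF)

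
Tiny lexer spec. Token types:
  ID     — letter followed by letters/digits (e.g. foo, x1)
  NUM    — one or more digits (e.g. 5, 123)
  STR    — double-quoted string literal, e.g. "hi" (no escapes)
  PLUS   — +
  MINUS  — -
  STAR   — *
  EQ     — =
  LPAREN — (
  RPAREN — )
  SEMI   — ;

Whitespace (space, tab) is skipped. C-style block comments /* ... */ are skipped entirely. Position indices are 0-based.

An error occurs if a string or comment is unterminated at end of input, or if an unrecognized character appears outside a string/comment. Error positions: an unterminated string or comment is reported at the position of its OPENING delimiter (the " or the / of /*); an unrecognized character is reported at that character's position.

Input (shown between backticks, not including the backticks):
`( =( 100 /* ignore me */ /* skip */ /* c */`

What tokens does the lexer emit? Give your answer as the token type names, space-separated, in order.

Answer: LPAREN EQ LPAREN NUM

Derivation:
pos=0: emit LPAREN '('
pos=2: emit EQ '='
pos=3: emit LPAREN '('
pos=5: emit NUM '100' (now at pos=8)
pos=9: enter COMMENT mode (saw '/*')
exit COMMENT mode (now at pos=24)
pos=25: enter COMMENT mode (saw '/*')
exit COMMENT mode (now at pos=35)
pos=36: enter COMMENT mode (saw '/*')
exit COMMENT mode (now at pos=43)
DONE. 4 tokens: [LPAREN, EQ, LPAREN, NUM]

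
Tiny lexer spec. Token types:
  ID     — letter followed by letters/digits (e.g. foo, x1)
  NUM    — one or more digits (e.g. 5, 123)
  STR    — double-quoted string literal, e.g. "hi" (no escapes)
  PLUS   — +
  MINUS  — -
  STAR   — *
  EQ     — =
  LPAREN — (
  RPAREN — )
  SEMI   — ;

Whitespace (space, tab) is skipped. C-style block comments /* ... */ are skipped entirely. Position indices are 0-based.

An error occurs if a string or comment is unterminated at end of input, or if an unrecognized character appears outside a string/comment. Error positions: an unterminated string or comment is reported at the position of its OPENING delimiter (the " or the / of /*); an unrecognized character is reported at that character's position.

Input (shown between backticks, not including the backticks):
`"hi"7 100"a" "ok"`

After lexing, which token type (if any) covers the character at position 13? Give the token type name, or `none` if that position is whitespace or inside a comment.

pos=0: enter STRING mode
pos=0: emit STR "hi" (now at pos=4)
pos=4: emit NUM '7' (now at pos=5)
pos=6: emit NUM '100' (now at pos=9)
pos=9: enter STRING mode
pos=9: emit STR "a" (now at pos=12)
pos=13: enter STRING mode
pos=13: emit STR "ok" (now at pos=17)
DONE. 5 tokens: [STR, NUM, NUM, STR, STR]
Position 13: char is '"' -> STR

Answer: STR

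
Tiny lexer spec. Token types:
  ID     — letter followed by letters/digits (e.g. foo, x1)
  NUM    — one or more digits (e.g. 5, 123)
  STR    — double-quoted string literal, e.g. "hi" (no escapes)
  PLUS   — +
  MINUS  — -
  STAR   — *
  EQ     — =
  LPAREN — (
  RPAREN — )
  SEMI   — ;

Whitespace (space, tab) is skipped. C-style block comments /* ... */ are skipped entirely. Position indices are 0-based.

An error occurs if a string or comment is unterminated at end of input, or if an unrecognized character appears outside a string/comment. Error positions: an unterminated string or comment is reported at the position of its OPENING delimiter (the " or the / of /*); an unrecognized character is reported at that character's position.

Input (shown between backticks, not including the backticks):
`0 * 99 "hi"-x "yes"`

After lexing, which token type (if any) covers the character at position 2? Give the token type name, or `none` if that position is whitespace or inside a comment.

Answer: STAR

Derivation:
pos=0: emit NUM '0' (now at pos=1)
pos=2: emit STAR '*'
pos=4: emit NUM '99' (now at pos=6)
pos=7: enter STRING mode
pos=7: emit STR "hi" (now at pos=11)
pos=11: emit MINUS '-'
pos=12: emit ID 'x' (now at pos=13)
pos=14: enter STRING mode
pos=14: emit STR "yes" (now at pos=19)
DONE. 7 tokens: [NUM, STAR, NUM, STR, MINUS, ID, STR]
Position 2: char is '*' -> STAR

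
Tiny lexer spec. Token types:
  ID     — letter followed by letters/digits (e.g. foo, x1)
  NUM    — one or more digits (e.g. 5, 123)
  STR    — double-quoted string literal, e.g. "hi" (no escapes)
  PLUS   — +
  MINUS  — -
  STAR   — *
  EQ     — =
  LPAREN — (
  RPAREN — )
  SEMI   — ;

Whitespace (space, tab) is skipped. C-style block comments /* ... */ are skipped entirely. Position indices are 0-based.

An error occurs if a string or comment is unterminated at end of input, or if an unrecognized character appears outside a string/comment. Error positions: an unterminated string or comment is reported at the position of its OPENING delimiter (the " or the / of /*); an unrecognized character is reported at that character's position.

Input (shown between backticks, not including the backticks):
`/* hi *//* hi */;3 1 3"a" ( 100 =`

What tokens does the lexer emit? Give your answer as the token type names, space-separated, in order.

pos=0: enter COMMENT mode (saw '/*')
exit COMMENT mode (now at pos=8)
pos=8: enter COMMENT mode (saw '/*')
exit COMMENT mode (now at pos=16)
pos=16: emit SEMI ';'
pos=17: emit NUM '3' (now at pos=18)
pos=19: emit NUM '1' (now at pos=20)
pos=21: emit NUM '3' (now at pos=22)
pos=22: enter STRING mode
pos=22: emit STR "a" (now at pos=25)
pos=26: emit LPAREN '('
pos=28: emit NUM '100' (now at pos=31)
pos=32: emit EQ '='
DONE. 8 tokens: [SEMI, NUM, NUM, NUM, STR, LPAREN, NUM, EQ]

Answer: SEMI NUM NUM NUM STR LPAREN NUM EQ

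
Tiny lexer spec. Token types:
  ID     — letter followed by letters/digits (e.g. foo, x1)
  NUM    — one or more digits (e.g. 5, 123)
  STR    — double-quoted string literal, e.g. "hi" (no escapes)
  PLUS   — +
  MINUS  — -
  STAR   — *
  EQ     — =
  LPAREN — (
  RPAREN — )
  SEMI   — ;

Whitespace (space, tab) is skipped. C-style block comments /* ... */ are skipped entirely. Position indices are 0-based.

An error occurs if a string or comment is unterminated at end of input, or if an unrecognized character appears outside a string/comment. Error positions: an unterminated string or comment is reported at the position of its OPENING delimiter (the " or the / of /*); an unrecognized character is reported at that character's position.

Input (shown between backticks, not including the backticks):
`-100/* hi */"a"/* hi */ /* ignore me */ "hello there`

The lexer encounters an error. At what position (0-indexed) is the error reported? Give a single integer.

pos=0: emit MINUS '-'
pos=1: emit NUM '100' (now at pos=4)
pos=4: enter COMMENT mode (saw '/*')
exit COMMENT mode (now at pos=12)
pos=12: enter STRING mode
pos=12: emit STR "a" (now at pos=15)
pos=15: enter COMMENT mode (saw '/*')
exit COMMENT mode (now at pos=23)
pos=24: enter COMMENT mode (saw '/*')
exit COMMENT mode (now at pos=39)
pos=40: enter STRING mode
pos=40: ERROR — unterminated string

Answer: 40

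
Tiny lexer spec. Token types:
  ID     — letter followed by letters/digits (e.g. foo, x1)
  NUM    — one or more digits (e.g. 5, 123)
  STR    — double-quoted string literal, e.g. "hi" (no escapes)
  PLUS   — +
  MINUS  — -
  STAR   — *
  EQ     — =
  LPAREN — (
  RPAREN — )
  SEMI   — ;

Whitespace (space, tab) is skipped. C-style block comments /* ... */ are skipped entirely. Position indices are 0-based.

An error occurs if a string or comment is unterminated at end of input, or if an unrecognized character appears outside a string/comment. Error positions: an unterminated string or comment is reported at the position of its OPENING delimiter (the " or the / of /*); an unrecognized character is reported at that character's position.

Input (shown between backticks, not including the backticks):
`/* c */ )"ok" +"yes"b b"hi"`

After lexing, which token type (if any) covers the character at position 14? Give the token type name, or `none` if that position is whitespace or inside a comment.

Answer: PLUS

Derivation:
pos=0: enter COMMENT mode (saw '/*')
exit COMMENT mode (now at pos=7)
pos=8: emit RPAREN ')'
pos=9: enter STRING mode
pos=9: emit STR "ok" (now at pos=13)
pos=14: emit PLUS '+'
pos=15: enter STRING mode
pos=15: emit STR "yes" (now at pos=20)
pos=20: emit ID 'b' (now at pos=21)
pos=22: emit ID 'b' (now at pos=23)
pos=23: enter STRING mode
pos=23: emit STR "hi" (now at pos=27)
DONE. 7 tokens: [RPAREN, STR, PLUS, STR, ID, ID, STR]
Position 14: char is '+' -> PLUS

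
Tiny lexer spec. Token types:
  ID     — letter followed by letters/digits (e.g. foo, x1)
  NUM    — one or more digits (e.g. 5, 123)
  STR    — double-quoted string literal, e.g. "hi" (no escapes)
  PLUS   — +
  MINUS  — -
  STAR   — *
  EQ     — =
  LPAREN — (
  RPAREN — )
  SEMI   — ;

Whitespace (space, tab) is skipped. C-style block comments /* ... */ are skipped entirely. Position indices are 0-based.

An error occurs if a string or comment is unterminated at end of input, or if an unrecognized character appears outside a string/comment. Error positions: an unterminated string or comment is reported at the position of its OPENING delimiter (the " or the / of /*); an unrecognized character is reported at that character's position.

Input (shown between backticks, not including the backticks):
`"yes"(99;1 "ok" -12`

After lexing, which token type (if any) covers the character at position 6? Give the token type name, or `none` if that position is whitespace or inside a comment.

pos=0: enter STRING mode
pos=0: emit STR "yes" (now at pos=5)
pos=5: emit LPAREN '('
pos=6: emit NUM '99' (now at pos=8)
pos=8: emit SEMI ';'
pos=9: emit NUM '1' (now at pos=10)
pos=11: enter STRING mode
pos=11: emit STR "ok" (now at pos=15)
pos=16: emit MINUS '-'
pos=17: emit NUM '12' (now at pos=19)
DONE. 8 tokens: [STR, LPAREN, NUM, SEMI, NUM, STR, MINUS, NUM]
Position 6: char is '9' -> NUM

Answer: NUM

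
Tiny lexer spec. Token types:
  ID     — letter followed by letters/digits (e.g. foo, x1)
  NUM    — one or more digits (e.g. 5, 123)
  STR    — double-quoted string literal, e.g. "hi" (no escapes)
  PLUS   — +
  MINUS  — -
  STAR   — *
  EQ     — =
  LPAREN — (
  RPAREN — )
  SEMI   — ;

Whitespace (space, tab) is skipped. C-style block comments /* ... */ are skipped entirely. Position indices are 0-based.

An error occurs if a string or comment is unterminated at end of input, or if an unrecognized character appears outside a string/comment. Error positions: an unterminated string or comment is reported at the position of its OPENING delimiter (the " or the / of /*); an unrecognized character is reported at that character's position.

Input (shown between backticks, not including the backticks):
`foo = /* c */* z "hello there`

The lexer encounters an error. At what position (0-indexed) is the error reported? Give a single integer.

pos=0: emit ID 'foo' (now at pos=3)
pos=4: emit EQ '='
pos=6: enter COMMENT mode (saw '/*')
exit COMMENT mode (now at pos=13)
pos=13: emit STAR '*'
pos=15: emit ID 'z' (now at pos=16)
pos=17: enter STRING mode
pos=17: ERROR — unterminated string

Answer: 17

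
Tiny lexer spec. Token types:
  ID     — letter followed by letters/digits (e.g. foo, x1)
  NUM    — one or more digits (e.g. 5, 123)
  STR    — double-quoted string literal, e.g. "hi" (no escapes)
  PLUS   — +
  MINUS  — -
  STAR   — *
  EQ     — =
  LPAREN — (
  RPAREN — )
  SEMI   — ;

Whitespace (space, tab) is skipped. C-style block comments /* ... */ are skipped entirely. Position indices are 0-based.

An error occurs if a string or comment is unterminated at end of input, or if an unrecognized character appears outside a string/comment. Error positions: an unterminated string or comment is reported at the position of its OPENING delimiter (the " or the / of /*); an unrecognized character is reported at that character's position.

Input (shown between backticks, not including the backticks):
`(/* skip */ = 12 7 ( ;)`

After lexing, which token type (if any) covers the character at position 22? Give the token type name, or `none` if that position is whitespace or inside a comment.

Answer: RPAREN

Derivation:
pos=0: emit LPAREN '('
pos=1: enter COMMENT mode (saw '/*')
exit COMMENT mode (now at pos=11)
pos=12: emit EQ '='
pos=14: emit NUM '12' (now at pos=16)
pos=17: emit NUM '7' (now at pos=18)
pos=19: emit LPAREN '('
pos=21: emit SEMI ';'
pos=22: emit RPAREN ')'
DONE. 7 tokens: [LPAREN, EQ, NUM, NUM, LPAREN, SEMI, RPAREN]
Position 22: char is ')' -> RPAREN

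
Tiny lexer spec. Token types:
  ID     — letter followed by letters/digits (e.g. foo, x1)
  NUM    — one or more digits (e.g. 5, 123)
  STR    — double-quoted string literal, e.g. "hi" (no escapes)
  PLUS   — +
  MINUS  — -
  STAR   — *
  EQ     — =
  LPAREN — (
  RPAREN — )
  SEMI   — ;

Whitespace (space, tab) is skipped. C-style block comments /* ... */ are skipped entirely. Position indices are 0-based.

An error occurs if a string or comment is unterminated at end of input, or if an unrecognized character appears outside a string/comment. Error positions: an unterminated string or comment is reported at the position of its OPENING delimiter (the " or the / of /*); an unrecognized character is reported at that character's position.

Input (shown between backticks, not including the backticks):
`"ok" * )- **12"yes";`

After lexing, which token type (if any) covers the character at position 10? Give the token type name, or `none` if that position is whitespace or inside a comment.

pos=0: enter STRING mode
pos=0: emit STR "ok" (now at pos=4)
pos=5: emit STAR '*'
pos=7: emit RPAREN ')'
pos=8: emit MINUS '-'
pos=10: emit STAR '*'
pos=11: emit STAR '*'
pos=12: emit NUM '12' (now at pos=14)
pos=14: enter STRING mode
pos=14: emit STR "yes" (now at pos=19)
pos=19: emit SEMI ';'
DONE. 9 tokens: [STR, STAR, RPAREN, MINUS, STAR, STAR, NUM, STR, SEMI]
Position 10: char is '*' -> STAR

Answer: STAR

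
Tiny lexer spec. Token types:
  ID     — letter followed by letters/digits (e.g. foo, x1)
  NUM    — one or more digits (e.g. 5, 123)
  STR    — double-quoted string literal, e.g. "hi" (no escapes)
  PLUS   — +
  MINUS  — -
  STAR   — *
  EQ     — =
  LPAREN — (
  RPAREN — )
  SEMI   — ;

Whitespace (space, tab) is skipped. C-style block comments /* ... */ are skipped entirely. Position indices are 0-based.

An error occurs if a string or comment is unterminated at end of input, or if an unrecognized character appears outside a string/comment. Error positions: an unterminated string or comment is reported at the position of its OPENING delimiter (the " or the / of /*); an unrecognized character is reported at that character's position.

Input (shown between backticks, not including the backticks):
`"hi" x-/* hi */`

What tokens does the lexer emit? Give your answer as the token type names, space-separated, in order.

Answer: STR ID MINUS

Derivation:
pos=0: enter STRING mode
pos=0: emit STR "hi" (now at pos=4)
pos=5: emit ID 'x' (now at pos=6)
pos=6: emit MINUS '-'
pos=7: enter COMMENT mode (saw '/*')
exit COMMENT mode (now at pos=15)
DONE. 3 tokens: [STR, ID, MINUS]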